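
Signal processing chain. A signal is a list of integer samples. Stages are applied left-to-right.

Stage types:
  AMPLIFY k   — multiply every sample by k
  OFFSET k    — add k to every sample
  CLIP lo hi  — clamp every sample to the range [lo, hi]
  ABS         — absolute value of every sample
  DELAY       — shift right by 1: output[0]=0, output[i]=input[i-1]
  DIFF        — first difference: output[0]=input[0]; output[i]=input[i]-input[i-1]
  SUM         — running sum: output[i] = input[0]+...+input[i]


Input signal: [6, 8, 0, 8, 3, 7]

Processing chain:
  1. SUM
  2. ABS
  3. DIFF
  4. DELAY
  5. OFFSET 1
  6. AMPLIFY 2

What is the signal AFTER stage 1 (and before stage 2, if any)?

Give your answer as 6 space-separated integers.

Answer: 6 14 14 22 25 32

Derivation:
Input: [6, 8, 0, 8, 3, 7]
Stage 1 (SUM): sum[0..0]=6, sum[0..1]=14, sum[0..2]=14, sum[0..3]=22, sum[0..4]=25, sum[0..5]=32 -> [6, 14, 14, 22, 25, 32]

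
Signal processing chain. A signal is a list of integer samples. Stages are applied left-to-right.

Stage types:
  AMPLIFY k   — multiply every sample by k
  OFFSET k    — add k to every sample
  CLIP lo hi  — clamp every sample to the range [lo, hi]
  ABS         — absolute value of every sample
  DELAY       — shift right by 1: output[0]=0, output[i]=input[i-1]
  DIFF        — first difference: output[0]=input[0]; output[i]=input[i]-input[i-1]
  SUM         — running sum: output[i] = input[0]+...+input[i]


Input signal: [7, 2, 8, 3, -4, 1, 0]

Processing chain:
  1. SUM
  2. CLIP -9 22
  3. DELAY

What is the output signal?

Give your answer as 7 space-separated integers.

Input: [7, 2, 8, 3, -4, 1, 0]
Stage 1 (SUM): sum[0..0]=7, sum[0..1]=9, sum[0..2]=17, sum[0..3]=20, sum[0..4]=16, sum[0..5]=17, sum[0..6]=17 -> [7, 9, 17, 20, 16, 17, 17]
Stage 2 (CLIP -9 22): clip(7,-9,22)=7, clip(9,-9,22)=9, clip(17,-9,22)=17, clip(20,-9,22)=20, clip(16,-9,22)=16, clip(17,-9,22)=17, clip(17,-9,22)=17 -> [7, 9, 17, 20, 16, 17, 17]
Stage 3 (DELAY): [0, 7, 9, 17, 20, 16, 17] = [0, 7, 9, 17, 20, 16, 17] -> [0, 7, 9, 17, 20, 16, 17]

Answer: 0 7 9 17 20 16 17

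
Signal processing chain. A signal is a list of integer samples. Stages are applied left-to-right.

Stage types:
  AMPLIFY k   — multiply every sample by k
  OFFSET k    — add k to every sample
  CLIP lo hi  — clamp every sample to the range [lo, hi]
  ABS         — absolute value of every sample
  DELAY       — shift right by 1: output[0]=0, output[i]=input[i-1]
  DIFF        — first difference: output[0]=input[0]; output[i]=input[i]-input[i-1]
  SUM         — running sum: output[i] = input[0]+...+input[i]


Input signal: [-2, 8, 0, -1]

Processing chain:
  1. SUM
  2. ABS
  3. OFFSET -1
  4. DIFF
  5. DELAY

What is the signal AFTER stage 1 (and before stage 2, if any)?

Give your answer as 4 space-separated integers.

Input: [-2, 8, 0, -1]
Stage 1 (SUM): sum[0..0]=-2, sum[0..1]=6, sum[0..2]=6, sum[0..3]=5 -> [-2, 6, 6, 5]

Answer: -2 6 6 5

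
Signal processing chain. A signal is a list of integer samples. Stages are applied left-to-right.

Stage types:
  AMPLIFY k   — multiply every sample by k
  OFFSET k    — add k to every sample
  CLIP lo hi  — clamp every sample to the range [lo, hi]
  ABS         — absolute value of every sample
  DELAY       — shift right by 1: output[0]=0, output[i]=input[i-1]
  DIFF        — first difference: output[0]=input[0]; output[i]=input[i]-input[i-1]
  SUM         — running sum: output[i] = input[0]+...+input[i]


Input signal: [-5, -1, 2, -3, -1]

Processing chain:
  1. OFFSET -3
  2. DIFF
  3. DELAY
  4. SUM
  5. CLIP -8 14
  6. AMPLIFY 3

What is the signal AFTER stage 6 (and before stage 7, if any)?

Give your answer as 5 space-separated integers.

Input: [-5, -1, 2, -3, -1]
Stage 1 (OFFSET -3): -5+-3=-8, -1+-3=-4, 2+-3=-1, -3+-3=-6, -1+-3=-4 -> [-8, -4, -1, -6, -4]
Stage 2 (DIFF): s[0]=-8, -4--8=4, -1--4=3, -6--1=-5, -4--6=2 -> [-8, 4, 3, -5, 2]
Stage 3 (DELAY): [0, -8, 4, 3, -5] = [0, -8, 4, 3, -5] -> [0, -8, 4, 3, -5]
Stage 4 (SUM): sum[0..0]=0, sum[0..1]=-8, sum[0..2]=-4, sum[0..3]=-1, sum[0..4]=-6 -> [0, -8, -4, -1, -6]
Stage 5 (CLIP -8 14): clip(0,-8,14)=0, clip(-8,-8,14)=-8, clip(-4,-8,14)=-4, clip(-1,-8,14)=-1, clip(-6,-8,14)=-6 -> [0, -8, -4, -1, -6]
Stage 6 (AMPLIFY 3): 0*3=0, -8*3=-24, -4*3=-12, -1*3=-3, -6*3=-18 -> [0, -24, -12, -3, -18]

Answer: 0 -24 -12 -3 -18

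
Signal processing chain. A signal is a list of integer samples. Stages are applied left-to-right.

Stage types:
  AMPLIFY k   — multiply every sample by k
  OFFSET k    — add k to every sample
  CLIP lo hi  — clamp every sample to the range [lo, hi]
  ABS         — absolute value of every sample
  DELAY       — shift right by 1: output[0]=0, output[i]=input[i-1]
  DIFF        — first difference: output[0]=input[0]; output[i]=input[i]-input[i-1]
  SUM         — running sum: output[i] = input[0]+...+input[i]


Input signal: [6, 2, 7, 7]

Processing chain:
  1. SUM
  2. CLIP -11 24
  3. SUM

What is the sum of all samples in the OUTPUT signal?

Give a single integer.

Input: [6, 2, 7, 7]
Stage 1 (SUM): sum[0..0]=6, sum[0..1]=8, sum[0..2]=15, sum[0..3]=22 -> [6, 8, 15, 22]
Stage 2 (CLIP -11 24): clip(6,-11,24)=6, clip(8,-11,24)=8, clip(15,-11,24)=15, clip(22,-11,24)=22 -> [6, 8, 15, 22]
Stage 3 (SUM): sum[0..0]=6, sum[0..1]=14, sum[0..2]=29, sum[0..3]=51 -> [6, 14, 29, 51]
Output sum: 100

Answer: 100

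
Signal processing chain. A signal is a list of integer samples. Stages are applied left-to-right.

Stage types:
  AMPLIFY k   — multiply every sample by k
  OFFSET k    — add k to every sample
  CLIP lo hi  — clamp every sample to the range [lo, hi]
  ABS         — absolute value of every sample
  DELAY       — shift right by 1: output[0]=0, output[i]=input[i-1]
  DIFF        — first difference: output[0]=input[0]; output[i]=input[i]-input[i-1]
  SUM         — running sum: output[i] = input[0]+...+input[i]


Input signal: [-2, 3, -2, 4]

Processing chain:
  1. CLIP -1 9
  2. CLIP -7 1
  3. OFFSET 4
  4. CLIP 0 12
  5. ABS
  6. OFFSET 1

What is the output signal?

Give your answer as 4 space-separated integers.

Answer: 4 6 4 6

Derivation:
Input: [-2, 3, -2, 4]
Stage 1 (CLIP -1 9): clip(-2,-1,9)=-1, clip(3,-1,9)=3, clip(-2,-1,9)=-1, clip(4,-1,9)=4 -> [-1, 3, -1, 4]
Stage 2 (CLIP -7 1): clip(-1,-7,1)=-1, clip(3,-7,1)=1, clip(-1,-7,1)=-1, clip(4,-7,1)=1 -> [-1, 1, -1, 1]
Stage 3 (OFFSET 4): -1+4=3, 1+4=5, -1+4=3, 1+4=5 -> [3, 5, 3, 5]
Stage 4 (CLIP 0 12): clip(3,0,12)=3, clip(5,0,12)=5, clip(3,0,12)=3, clip(5,0,12)=5 -> [3, 5, 3, 5]
Stage 5 (ABS): |3|=3, |5|=5, |3|=3, |5|=5 -> [3, 5, 3, 5]
Stage 6 (OFFSET 1): 3+1=4, 5+1=6, 3+1=4, 5+1=6 -> [4, 6, 4, 6]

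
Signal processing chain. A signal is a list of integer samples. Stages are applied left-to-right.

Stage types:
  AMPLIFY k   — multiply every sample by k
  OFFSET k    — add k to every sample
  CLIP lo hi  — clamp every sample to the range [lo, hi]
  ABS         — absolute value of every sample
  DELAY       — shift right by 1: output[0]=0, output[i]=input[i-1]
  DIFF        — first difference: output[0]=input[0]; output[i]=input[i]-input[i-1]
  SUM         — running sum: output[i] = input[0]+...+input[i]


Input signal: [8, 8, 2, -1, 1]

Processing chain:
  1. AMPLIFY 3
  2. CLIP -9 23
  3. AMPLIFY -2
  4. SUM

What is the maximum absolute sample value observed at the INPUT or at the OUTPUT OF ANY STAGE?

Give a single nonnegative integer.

Input: [8, 8, 2, -1, 1] (max |s|=8)
Stage 1 (AMPLIFY 3): 8*3=24, 8*3=24, 2*3=6, -1*3=-3, 1*3=3 -> [24, 24, 6, -3, 3] (max |s|=24)
Stage 2 (CLIP -9 23): clip(24,-9,23)=23, clip(24,-9,23)=23, clip(6,-9,23)=6, clip(-3,-9,23)=-3, clip(3,-9,23)=3 -> [23, 23, 6, -3, 3] (max |s|=23)
Stage 3 (AMPLIFY -2): 23*-2=-46, 23*-2=-46, 6*-2=-12, -3*-2=6, 3*-2=-6 -> [-46, -46, -12, 6, -6] (max |s|=46)
Stage 4 (SUM): sum[0..0]=-46, sum[0..1]=-92, sum[0..2]=-104, sum[0..3]=-98, sum[0..4]=-104 -> [-46, -92, -104, -98, -104] (max |s|=104)
Overall max amplitude: 104

Answer: 104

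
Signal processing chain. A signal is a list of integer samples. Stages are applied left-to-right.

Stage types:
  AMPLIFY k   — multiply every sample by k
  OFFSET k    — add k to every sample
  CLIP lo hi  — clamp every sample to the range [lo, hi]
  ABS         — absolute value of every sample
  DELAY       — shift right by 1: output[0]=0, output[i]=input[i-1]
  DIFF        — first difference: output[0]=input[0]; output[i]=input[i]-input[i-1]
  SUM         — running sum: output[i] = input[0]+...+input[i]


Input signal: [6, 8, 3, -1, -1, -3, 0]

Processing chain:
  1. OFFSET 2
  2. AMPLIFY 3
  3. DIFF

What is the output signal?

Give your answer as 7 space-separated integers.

Input: [6, 8, 3, -1, -1, -3, 0]
Stage 1 (OFFSET 2): 6+2=8, 8+2=10, 3+2=5, -1+2=1, -1+2=1, -3+2=-1, 0+2=2 -> [8, 10, 5, 1, 1, -1, 2]
Stage 2 (AMPLIFY 3): 8*3=24, 10*3=30, 5*3=15, 1*3=3, 1*3=3, -1*3=-3, 2*3=6 -> [24, 30, 15, 3, 3, -3, 6]
Stage 3 (DIFF): s[0]=24, 30-24=6, 15-30=-15, 3-15=-12, 3-3=0, -3-3=-6, 6--3=9 -> [24, 6, -15, -12, 0, -6, 9]

Answer: 24 6 -15 -12 0 -6 9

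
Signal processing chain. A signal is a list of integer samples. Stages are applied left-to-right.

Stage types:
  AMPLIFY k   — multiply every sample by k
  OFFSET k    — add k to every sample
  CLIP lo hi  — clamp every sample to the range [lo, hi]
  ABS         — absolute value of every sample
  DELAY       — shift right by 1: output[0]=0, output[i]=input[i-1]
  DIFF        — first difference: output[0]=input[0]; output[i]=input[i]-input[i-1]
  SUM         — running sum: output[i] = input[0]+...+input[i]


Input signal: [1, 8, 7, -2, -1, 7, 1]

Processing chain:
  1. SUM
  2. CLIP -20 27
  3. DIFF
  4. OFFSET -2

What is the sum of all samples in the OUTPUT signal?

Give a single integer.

Input: [1, 8, 7, -2, -1, 7, 1]
Stage 1 (SUM): sum[0..0]=1, sum[0..1]=9, sum[0..2]=16, sum[0..3]=14, sum[0..4]=13, sum[0..5]=20, sum[0..6]=21 -> [1, 9, 16, 14, 13, 20, 21]
Stage 2 (CLIP -20 27): clip(1,-20,27)=1, clip(9,-20,27)=9, clip(16,-20,27)=16, clip(14,-20,27)=14, clip(13,-20,27)=13, clip(20,-20,27)=20, clip(21,-20,27)=21 -> [1, 9, 16, 14, 13, 20, 21]
Stage 3 (DIFF): s[0]=1, 9-1=8, 16-9=7, 14-16=-2, 13-14=-1, 20-13=7, 21-20=1 -> [1, 8, 7, -2, -1, 7, 1]
Stage 4 (OFFSET -2): 1+-2=-1, 8+-2=6, 7+-2=5, -2+-2=-4, -1+-2=-3, 7+-2=5, 1+-2=-1 -> [-1, 6, 5, -4, -3, 5, -1]
Output sum: 7

Answer: 7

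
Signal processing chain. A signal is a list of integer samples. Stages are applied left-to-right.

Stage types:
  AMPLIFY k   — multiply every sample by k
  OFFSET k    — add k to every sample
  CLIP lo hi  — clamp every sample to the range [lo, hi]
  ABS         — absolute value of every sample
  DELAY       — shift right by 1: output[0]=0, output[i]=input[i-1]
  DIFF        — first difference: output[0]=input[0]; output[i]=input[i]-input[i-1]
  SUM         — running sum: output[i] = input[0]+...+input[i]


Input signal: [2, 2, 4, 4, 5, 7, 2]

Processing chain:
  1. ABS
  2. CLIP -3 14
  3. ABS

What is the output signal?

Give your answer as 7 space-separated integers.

Answer: 2 2 4 4 5 7 2

Derivation:
Input: [2, 2, 4, 4, 5, 7, 2]
Stage 1 (ABS): |2|=2, |2|=2, |4|=4, |4|=4, |5|=5, |7|=7, |2|=2 -> [2, 2, 4, 4, 5, 7, 2]
Stage 2 (CLIP -3 14): clip(2,-3,14)=2, clip(2,-3,14)=2, clip(4,-3,14)=4, clip(4,-3,14)=4, clip(5,-3,14)=5, clip(7,-3,14)=7, clip(2,-3,14)=2 -> [2, 2, 4, 4, 5, 7, 2]
Stage 3 (ABS): |2|=2, |2|=2, |4|=4, |4|=4, |5|=5, |7|=7, |2|=2 -> [2, 2, 4, 4, 5, 7, 2]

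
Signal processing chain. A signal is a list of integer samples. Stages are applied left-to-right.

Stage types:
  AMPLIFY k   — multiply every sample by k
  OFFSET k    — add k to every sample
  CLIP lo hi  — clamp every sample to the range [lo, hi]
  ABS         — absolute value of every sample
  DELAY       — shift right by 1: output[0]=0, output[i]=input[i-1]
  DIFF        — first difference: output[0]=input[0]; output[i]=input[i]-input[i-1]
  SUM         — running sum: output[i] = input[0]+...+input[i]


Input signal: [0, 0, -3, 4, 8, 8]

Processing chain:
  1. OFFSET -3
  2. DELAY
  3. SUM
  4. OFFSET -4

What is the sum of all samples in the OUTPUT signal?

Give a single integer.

Answer: -62

Derivation:
Input: [0, 0, -3, 4, 8, 8]
Stage 1 (OFFSET -3): 0+-3=-3, 0+-3=-3, -3+-3=-6, 4+-3=1, 8+-3=5, 8+-3=5 -> [-3, -3, -6, 1, 5, 5]
Stage 2 (DELAY): [0, -3, -3, -6, 1, 5] = [0, -3, -3, -6, 1, 5] -> [0, -3, -3, -6, 1, 5]
Stage 3 (SUM): sum[0..0]=0, sum[0..1]=-3, sum[0..2]=-6, sum[0..3]=-12, sum[0..4]=-11, sum[0..5]=-6 -> [0, -3, -6, -12, -11, -6]
Stage 4 (OFFSET -4): 0+-4=-4, -3+-4=-7, -6+-4=-10, -12+-4=-16, -11+-4=-15, -6+-4=-10 -> [-4, -7, -10, -16, -15, -10]
Output sum: -62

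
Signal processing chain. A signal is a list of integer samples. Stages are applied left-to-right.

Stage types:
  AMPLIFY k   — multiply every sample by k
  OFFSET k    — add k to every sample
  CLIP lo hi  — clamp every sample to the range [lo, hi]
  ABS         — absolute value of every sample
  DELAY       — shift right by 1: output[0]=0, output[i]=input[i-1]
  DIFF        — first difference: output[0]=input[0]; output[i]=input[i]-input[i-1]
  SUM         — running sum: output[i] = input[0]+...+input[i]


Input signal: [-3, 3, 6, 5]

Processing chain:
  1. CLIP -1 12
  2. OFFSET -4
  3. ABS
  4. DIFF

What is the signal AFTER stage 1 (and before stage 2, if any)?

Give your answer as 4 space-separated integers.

Answer: -1 3 6 5

Derivation:
Input: [-3, 3, 6, 5]
Stage 1 (CLIP -1 12): clip(-3,-1,12)=-1, clip(3,-1,12)=3, clip(6,-1,12)=6, clip(5,-1,12)=5 -> [-1, 3, 6, 5]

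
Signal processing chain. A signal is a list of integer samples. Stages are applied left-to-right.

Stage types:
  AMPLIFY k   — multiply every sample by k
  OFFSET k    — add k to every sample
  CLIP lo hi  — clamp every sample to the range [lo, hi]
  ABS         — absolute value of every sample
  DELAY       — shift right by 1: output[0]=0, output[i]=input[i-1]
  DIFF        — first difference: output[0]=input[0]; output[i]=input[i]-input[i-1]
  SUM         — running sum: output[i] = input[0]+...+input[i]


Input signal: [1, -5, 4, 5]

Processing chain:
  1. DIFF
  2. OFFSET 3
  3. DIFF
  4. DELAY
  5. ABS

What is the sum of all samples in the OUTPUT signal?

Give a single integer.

Input: [1, -5, 4, 5]
Stage 1 (DIFF): s[0]=1, -5-1=-6, 4--5=9, 5-4=1 -> [1, -6, 9, 1]
Stage 2 (OFFSET 3): 1+3=4, -6+3=-3, 9+3=12, 1+3=4 -> [4, -3, 12, 4]
Stage 3 (DIFF): s[0]=4, -3-4=-7, 12--3=15, 4-12=-8 -> [4, -7, 15, -8]
Stage 4 (DELAY): [0, 4, -7, 15] = [0, 4, -7, 15] -> [0, 4, -7, 15]
Stage 5 (ABS): |0|=0, |4|=4, |-7|=7, |15|=15 -> [0, 4, 7, 15]
Output sum: 26

Answer: 26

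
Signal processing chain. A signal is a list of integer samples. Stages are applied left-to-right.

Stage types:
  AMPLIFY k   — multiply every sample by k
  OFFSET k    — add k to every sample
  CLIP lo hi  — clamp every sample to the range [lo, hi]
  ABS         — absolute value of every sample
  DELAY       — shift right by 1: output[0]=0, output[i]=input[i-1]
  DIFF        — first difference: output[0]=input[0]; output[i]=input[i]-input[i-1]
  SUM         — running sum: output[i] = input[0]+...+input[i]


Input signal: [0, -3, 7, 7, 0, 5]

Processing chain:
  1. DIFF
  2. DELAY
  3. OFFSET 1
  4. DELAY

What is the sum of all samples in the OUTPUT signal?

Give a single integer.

Input: [0, -3, 7, 7, 0, 5]
Stage 1 (DIFF): s[0]=0, -3-0=-3, 7--3=10, 7-7=0, 0-7=-7, 5-0=5 -> [0, -3, 10, 0, -7, 5]
Stage 2 (DELAY): [0, 0, -3, 10, 0, -7] = [0, 0, -3, 10, 0, -7] -> [0, 0, -3, 10, 0, -7]
Stage 3 (OFFSET 1): 0+1=1, 0+1=1, -3+1=-2, 10+1=11, 0+1=1, -7+1=-6 -> [1, 1, -2, 11, 1, -6]
Stage 4 (DELAY): [0, 1, 1, -2, 11, 1] = [0, 1, 1, -2, 11, 1] -> [0, 1, 1, -2, 11, 1]
Output sum: 12

Answer: 12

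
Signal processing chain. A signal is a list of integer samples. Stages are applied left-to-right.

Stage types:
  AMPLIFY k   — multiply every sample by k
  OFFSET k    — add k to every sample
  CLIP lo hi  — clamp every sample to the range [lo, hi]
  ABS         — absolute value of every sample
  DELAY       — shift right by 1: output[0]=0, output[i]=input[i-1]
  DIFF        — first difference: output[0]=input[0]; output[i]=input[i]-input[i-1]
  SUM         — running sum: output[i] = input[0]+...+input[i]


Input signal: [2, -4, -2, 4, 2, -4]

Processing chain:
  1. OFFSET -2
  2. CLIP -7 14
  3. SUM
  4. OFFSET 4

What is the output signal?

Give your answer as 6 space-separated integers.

Answer: 4 -2 -6 -4 -4 -10

Derivation:
Input: [2, -4, -2, 4, 2, -4]
Stage 1 (OFFSET -2): 2+-2=0, -4+-2=-6, -2+-2=-4, 4+-2=2, 2+-2=0, -4+-2=-6 -> [0, -6, -4, 2, 0, -6]
Stage 2 (CLIP -7 14): clip(0,-7,14)=0, clip(-6,-7,14)=-6, clip(-4,-7,14)=-4, clip(2,-7,14)=2, clip(0,-7,14)=0, clip(-6,-7,14)=-6 -> [0, -6, -4, 2, 0, -6]
Stage 3 (SUM): sum[0..0]=0, sum[0..1]=-6, sum[0..2]=-10, sum[0..3]=-8, sum[0..4]=-8, sum[0..5]=-14 -> [0, -6, -10, -8, -8, -14]
Stage 4 (OFFSET 4): 0+4=4, -6+4=-2, -10+4=-6, -8+4=-4, -8+4=-4, -14+4=-10 -> [4, -2, -6, -4, -4, -10]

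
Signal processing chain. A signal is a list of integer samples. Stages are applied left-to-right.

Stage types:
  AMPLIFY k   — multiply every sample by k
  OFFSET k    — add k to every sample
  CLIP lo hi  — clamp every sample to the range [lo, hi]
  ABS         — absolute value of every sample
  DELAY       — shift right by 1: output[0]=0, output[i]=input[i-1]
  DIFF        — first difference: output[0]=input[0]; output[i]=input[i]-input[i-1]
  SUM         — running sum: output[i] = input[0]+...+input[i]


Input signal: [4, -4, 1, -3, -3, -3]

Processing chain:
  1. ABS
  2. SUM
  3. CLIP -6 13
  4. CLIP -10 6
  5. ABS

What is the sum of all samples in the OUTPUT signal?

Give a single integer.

Input: [4, -4, 1, -3, -3, -3]
Stage 1 (ABS): |4|=4, |-4|=4, |1|=1, |-3|=3, |-3|=3, |-3|=3 -> [4, 4, 1, 3, 3, 3]
Stage 2 (SUM): sum[0..0]=4, sum[0..1]=8, sum[0..2]=9, sum[0..3]=12, sum[0..4]=15, sum[0..5]=18 -> [4, 8, 9, 12, 15, 18]
Stage 3 (CLIP -6 13): clip(4,-6,13)=4, clip(8,-6,13)=8, clip(9,-6,13)=9, clip(12,-6,13)=12, clip(15,-6,13)=13, clip(18,-6,13)=13 -> [4, 8, 9, 12, 13, 13]
Stage 4 (CLIP -10 6): clip(4,-10,6)=4, clip(8,-10,6)=6, clip(9,-10,6)=6, clip(12,-10,6)=6, clip(13,-10,6)=6, clip(13,-10,6)=6 -> [4, 6, 6, 6, 6, 6]
Stage 5 (ABS): |4|=4, |6|=6, |6|=6, |6|=6, |6|=6, |6|=6 -> [4, 6, 6, 6, 6, 6]
Output sum: 34

Answer: 34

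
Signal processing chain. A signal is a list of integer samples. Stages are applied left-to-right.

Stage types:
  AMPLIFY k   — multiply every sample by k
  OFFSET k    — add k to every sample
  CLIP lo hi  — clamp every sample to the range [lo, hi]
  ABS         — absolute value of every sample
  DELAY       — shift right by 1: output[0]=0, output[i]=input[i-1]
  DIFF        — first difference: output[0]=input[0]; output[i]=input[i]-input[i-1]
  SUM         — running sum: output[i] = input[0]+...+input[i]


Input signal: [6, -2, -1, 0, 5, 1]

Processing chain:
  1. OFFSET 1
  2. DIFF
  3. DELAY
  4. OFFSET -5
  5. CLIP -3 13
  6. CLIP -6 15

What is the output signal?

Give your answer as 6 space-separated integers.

Input: [6, -2, -1, 0, 5, 1]
Stage 1 (OFFSET 1): 6+1=7, -2+1=-1, -1+1=0, 0+1=1, 5+1=6, 1+1=2 -> [7, -1, 0, 1, 6, 2]
Stage 2 (DIFF): s[0]=7, -1-7=-8, 0--1=1, 1-0=1, 6-1=5, 2-6=-4 -> [7, -8, 1, 1, 5, -4]
Stage 3 (DELAY): [0, 7, -8, 1, 1, 5] = [0, 7, -8, 1, 1, 5] -> [0, 7, -8, 1, 1, 5]
Stage 4 (OFFSET -5): 0+-5=-5, 7+-5=2, -8+-5=-13, 1+-5=-4, 1+-5=-4, 5+-5=0 -> [-5, 2, -13, -4, -4, 0]
Stage 5 (CLIP -3 13): clip(-5,-3,13)=-3, clip(2,-3,13)=2, clip(-13,-3,13)=-3, clip(-4,-3,13)=-3, clip(-4,-3,13)=-3, clip(0,-3,13)=0 -> [-3, 2, -3, -3, -3, 0]
Stage 6 (CLIP -6 15): clip(-3,-6,15)=-3, clip(2,-6,15)=2, clip(-3,-6,15)=-3, clip(-3,-6,15)=-3, clip(-3,-6,15)=-3, clip(0,-6,15)=0 -> [-3, 2, -3, -3, -3, 0]

Answer: -3 2 -3 -3 -3 0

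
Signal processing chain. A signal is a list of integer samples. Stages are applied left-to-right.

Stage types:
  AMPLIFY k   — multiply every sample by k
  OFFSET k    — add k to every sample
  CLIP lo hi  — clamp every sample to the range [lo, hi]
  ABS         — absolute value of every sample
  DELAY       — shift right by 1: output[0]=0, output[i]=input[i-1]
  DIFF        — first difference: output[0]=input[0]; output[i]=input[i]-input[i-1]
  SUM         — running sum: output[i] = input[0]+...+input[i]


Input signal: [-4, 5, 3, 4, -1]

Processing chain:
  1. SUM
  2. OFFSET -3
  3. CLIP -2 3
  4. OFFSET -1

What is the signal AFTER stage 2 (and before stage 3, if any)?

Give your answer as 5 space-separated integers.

Answer: -7 -2 1 5 4

Derivation:
Input: [-4, 5, 3, 4, -1]
Stage 1 (SUM): sum[0..0]=-4, sum[0..1]=1, sum[0..2]=4, sum[0..3]=8, sum[0..4]=7 -> [-4, 1, 4, 8, 7]
Stage 2 (OFFSET -3): -4+-3=-7, 1+-3=-2, 4+-3=1, 8+-3=5, 7+-3=4 -> [-7, -2, 1, 5, 4]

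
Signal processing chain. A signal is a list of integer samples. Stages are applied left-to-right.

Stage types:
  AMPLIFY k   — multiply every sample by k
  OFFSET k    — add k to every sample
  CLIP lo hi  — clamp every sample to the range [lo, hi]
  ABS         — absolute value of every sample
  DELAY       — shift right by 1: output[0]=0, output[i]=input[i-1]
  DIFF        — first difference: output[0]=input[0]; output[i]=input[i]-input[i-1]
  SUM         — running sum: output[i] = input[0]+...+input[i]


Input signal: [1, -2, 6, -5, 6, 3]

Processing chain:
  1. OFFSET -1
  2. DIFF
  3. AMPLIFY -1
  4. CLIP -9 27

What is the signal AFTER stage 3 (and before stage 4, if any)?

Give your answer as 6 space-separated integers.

Input: [1, -2, 6, -5, 6, 3]
Stage 1 (OFFSET -1): 1+-1=0, -2+-1=-3, 6+-1=5, -5+-1=-6, 6+-1=5, 3+-1=2 -> [0, -3, 5, -6, 5, 2]
Stage 2 (DIFF): s[0]=0, -3-0=-3, 5--3=8, -6-5=-11, 5--6=11, 2-5=-3 -> [0, -3, 8, -11, 11, -3]
Stage 3 (AMPLIFY -1): 0*-1=0, -3*-1=3, 8*-1=-8, -11*-1=11, 11*-1=-11, -3*-1=3 -> [0, 3, -8, 11, -11, 3]

Answer: 0 3 -8 11 -11 3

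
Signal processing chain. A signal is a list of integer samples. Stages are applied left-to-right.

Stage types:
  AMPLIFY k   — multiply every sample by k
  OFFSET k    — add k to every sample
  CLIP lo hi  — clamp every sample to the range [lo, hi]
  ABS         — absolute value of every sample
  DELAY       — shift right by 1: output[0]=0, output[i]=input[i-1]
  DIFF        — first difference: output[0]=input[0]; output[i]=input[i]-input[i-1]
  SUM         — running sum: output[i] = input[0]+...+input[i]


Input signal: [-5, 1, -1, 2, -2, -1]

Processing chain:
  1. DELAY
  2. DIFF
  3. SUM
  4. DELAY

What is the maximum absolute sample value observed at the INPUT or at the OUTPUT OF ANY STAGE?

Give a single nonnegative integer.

Answer: 6

Derivation:
Input: [-5, 1, -1, 2, -2, -1] (max |s|=5)
Stage 1 (DELAY): [0, -5, 1, -1, 2, -2] = [0, -5, 1, -1, 2, -2] -> [0, -5, 1, -1, 2, -2] (max |s|=5)
Stage 2 (DIFF): s[0]=0, -5-0=-5, 1--5=6, -1-1=-2, 2--1=3, -2-2=-4 -> [0, -5, 6, -2, 3, -4] (max |s|=6)
Stage 3 (SUM): sum[0..0]=0, sum[0..1]=-5, sum[0..2]=1, sum[0..3]=-1, sum[0..4]=2, sum[0..5]=-2 -> [0, -5, 1, -1, 2, -2] (max |s|=5)
Stage 4 (DELAY): [0, 0, -5, 1, -1, 2] = [0, 0, -5, 1, -1, 2] -> [0, 0, -5, 1, -1, 2] (max |s|=5)
Overall max amplitude: 6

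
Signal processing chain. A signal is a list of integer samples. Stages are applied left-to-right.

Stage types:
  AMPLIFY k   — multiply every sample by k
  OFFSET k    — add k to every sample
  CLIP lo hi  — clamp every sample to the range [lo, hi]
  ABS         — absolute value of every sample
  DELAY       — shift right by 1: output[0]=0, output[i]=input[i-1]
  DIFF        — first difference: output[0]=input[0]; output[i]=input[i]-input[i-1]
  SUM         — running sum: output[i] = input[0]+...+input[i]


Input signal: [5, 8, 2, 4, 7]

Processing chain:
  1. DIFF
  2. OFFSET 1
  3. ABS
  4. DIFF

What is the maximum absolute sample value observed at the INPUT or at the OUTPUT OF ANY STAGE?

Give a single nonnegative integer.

Input: [5, 8, 2, 4, 7] (max |s|=8)
Stage 1 (DIFF): s[0]=5, 8-5=3, 2-8=-6, 4-2=2, 7-4=3 -> [5, 3, -6, 2, 3] (max |s|=6)
Stage 2 (OFFSET 1): 5+1=6, 3+1=4, -6+1=-5, 2+1=3, 3+1=4 -> [6, 4, -5, 3, 4] (max |s|=6)
Stage 3 (ABS): |6|=6, |4|=4, |-5|=5, |3|=3, |4|=4 -> [6, 4, 5, 3, 4] (max |s|=6)
Stage 4 (DIFF): s[0]=6, 4-6=-2, 5-4=1, 3-5=-2, 4-3=1 -> [6, -2, 1, -2, 1] (max |s|=6)
Overall max amplitude: 8

Answer: 8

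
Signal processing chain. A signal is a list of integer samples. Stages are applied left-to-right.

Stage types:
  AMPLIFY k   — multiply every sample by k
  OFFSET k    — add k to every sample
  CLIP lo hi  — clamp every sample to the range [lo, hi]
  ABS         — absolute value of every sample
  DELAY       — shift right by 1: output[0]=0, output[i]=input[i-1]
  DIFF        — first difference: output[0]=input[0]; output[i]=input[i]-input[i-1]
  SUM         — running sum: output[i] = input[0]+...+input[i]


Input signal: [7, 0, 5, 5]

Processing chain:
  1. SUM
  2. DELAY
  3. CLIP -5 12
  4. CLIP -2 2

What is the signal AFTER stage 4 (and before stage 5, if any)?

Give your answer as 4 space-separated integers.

Input: [7, 0, 5, 5]
Stage 1 (SUM): sum[0..0]=7, sum[0..1]=7, sum[0..2]=12, sum[0..3]=17 -> [7, 7, 12, 17]
Stage 2 (DELAY): [0, 7, 7, 12] = [0, 7, 7, 12] -> [0, 7, 7, 12]
Stage 3 (CLIP -5 12): clip(0,-5,12)=0, clip(7,-5,12)=7, clip(7,-5,12)=7, clip(12,-5,12)=12 -> [0, 7, 7, 12]
Stage 4 (CLIP -2 2): clip(0,-2,2)=0, clip(7,-2,2)=2, clip(7,-2,2)=2, clip(12,-2,2)=2 -> [0, 2, 2, 2]

Answer: 0 2 2 2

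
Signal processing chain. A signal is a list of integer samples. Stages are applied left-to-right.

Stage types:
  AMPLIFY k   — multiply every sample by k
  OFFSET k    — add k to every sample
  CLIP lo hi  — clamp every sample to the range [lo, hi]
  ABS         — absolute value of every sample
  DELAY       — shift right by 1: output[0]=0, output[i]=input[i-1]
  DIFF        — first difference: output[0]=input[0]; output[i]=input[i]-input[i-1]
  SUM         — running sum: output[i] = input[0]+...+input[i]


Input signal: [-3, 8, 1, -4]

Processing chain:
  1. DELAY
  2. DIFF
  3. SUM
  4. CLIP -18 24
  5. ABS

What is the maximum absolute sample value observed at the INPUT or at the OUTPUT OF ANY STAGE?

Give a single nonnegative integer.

Input: [-3, 8, 1, -4] (max |s|=8)
Stage 1 (DELAY): [0, -3, 8, 1] = [0, -3, 8, 1] -> [0, -3, 8, 1] (max |s|=8)
Stage 2 (DIFF): s[0]=0, -3-0=-3, 8--3=11, 1-8=-7 -> [0, -3, 11, -7] (max |s|=11)
Stage 3 (SUM): sum[0..0]=0, sum[0..1]=-3, sum[0..2]=8, sum[0..3]=1 -> [0, -3, 8, 1] (max |s|=8)
Stage 4 (CLIP -18 24): clip(0,-18,24)=0, clip(-3,-18,24)=-3, clip(8,-18,24)=8, clip(1,-18,24)=1 -> [0, -3, 8, 1] (max |s|=8)
Stage 5 (ABS): |0|=0, |-3|=3, |8|=8, |1|=1 -> [0, 3, 8, 1] (max |s|=8)
Overall max amplitude: 11

Answer: 11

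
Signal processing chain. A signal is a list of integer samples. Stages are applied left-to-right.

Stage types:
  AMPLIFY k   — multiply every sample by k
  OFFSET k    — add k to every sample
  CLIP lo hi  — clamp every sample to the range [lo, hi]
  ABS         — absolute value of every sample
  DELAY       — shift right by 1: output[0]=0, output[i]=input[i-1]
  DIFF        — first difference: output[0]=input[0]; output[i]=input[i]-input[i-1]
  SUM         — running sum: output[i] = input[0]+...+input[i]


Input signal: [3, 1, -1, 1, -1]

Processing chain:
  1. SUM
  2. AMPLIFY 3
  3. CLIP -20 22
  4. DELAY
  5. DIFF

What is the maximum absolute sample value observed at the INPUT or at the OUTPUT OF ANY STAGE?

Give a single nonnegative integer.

Answer: 12

Derivation:
Input: [3, 1, -1, 1, -1] (max |s|=3)
Stage 1 (SUM): sum[0..0]=3, sum[0..1]=4, sum[0..2]=3, sum[0..3]=4, sum[0..4]=3 -> [3, 4, 3, 4, 3] (max |s|=4)
Stage 2 (AMPLIFY 3): 3*3=9, 4*3=12, 3*3=9, 4*3=12, 3*3=9 -> [9, 12, 9, 12, 9] (max |s|=12)
Stage 3 (CLIP -20 22): clip(9,-20,22)=9, clip(12,-20,22)=12, clip(9,-20,22)=9, clip(12,-20,22)=12, clip(9,-20,22)=9 -> [9, 12, 9, 12, 9] (max |s|=12)
Stage 4 (DELAY): [0, 9, 12, 9, 12] = [0, 9, 12, 9, 12] -> [0, 9, 12, 9, 12] (max |s|=12)
Stage 5 (DIFF): s[0]=0, 9-0=9, 12-9=3, 9-12=-3, 12-9=3 -> [0, 9, 3, -3, 3] (max |s|=9)
Overall max amplitude: 12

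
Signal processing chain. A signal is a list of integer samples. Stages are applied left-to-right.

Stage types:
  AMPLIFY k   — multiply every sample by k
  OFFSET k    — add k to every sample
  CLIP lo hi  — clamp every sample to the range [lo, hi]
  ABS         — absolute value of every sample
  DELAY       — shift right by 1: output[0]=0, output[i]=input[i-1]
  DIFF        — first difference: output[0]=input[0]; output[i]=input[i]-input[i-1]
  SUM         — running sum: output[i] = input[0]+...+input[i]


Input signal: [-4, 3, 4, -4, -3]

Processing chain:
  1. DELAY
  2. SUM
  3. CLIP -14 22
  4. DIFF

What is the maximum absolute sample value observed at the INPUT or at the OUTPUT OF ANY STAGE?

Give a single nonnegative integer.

Input: [-4, 3, 4, -4, -3] (max |s|=4)
Stage 1 (DELAY): [0, -4, 3, 4, -4] = [0, -4, 3, 4, -4] -> [0, -4, 3, 4, -4] (max |s|=4)
Stage 2 (SUM): sum[0..0]=0, sum[0..1]=-4, sum[0..2]=-1, sum[0..3]=3, sum[0..4]=-1 -> [0, -4, -1, 3, -1] (max |s|=4)
Stage 3 (CLIP -14 22): clip(0,-14,22)=0, clip(-4,-14,22)=-4, clip(-1,-14,22)=-1, clip(3,-14,22)=3, clip(-1,-14,22)=-1 -> [0, -4, -1, 3, -1] (max |s|=4)
Stage 4 (DIFF): s[0]=0, -4-0=-4, -1--4=3, 3--1=4, -1-3=-4 -> [0, -4, 3, 4, -4] (max |s|=4)
Overall max amplitude: 4

Answer: 4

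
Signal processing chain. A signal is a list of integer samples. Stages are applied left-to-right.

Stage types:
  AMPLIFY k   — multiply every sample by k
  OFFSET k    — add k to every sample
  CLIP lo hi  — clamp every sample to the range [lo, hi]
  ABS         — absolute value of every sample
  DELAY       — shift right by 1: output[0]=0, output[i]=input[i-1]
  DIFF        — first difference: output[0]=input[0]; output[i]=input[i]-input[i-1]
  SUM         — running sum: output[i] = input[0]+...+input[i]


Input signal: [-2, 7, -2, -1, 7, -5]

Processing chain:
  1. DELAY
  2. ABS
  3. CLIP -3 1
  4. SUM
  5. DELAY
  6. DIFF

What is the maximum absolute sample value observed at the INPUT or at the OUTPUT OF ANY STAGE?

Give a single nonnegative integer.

Input: [-2, 7, -2, -1, 7, -5] (max |s|=7)
Stage 1 (DELAY): [0, -2, 7, -2, -1, 7] = [0, -2, 7, -2, -1, 7] -> [0, -2, 7, -2, -1, 7] (max |s|=7)
Stage 2 (ABS): |0|=0, |-2|=2, |7|=7, |-2|=2, |-1|=1, |7|=7 -> [0, 2, 7, 2, 1, 7] (max |s|=7)
Stage 3 (CLIP -3 1): clip(0,-3,1)=0, clip(2,-3,1)=1, clip(7,-3,1)=1, clip(2,-3,1)=1, clip(1,-3,1)=1, clip(7,-3,1)=1 -> [0, 1, 1, 1, 1, 1] (max |s|=1)
Stage 4 (SUM): sum[0..0]=0, sum[0..1]=1, sum[0..2]=2, sum[0..3]=3, sum[0..4]=4, sum[0..5]=5 -> [0, 1, 2, 3, 4, 5] (max |s|=5)
Stage 5 (DELAY): [0, 0, 1, 2, 3, 4] = [0, 0, 1, 2, 3, 4] -> [0, 0, 1, 2, 3, 4] (max |s|=4)
Stage 6 (DIFF): s[0]=0, 0-0=0, 1-0=1, 2-1=1, 3-2=1, 4-3=1 -> [0, 0, 1, 1, 1, 1] (max |s|=1)
Overall max amplitude: 7

Answer: 7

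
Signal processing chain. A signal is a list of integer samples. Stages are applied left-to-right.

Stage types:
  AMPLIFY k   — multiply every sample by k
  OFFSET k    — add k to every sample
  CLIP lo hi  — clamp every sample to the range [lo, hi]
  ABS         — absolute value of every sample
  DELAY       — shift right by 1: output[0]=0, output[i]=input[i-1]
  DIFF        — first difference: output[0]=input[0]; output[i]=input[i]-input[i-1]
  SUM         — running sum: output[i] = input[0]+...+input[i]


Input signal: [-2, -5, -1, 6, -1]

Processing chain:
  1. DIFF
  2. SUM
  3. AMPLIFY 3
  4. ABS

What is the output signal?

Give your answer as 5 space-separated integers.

Answer: 6 15 3 18 3

Derivation:
Input: [-2, -5, -1, 6, -1]
Stage 1 (DIFF): s[0]=-2, -5--2=-3, -1--5=4, 6--1=7, -1-6=-7 -> [-2, -3, 4, 7, -7]
Stage 2 (SUM): sum[0..0]=-2, sum[0..1]=-5, sum[0..2]=-1, sum[0..3]=6, sum[0..4]=-1 -> [-2, -5, -1, 6, -1]
Stage 3 (AMPLIFY 3): -2*3=-6, -5*3=-15, -1*3=-3, 6*3=18, -1*3=-3 -> [-6, -15, -3, 18, -3]
Stage 4 (ABS): |-6|=6, |-15|=15, |-3|=3, |18|=18, |-3|=3 -> [6, 15, 3, 18, 3]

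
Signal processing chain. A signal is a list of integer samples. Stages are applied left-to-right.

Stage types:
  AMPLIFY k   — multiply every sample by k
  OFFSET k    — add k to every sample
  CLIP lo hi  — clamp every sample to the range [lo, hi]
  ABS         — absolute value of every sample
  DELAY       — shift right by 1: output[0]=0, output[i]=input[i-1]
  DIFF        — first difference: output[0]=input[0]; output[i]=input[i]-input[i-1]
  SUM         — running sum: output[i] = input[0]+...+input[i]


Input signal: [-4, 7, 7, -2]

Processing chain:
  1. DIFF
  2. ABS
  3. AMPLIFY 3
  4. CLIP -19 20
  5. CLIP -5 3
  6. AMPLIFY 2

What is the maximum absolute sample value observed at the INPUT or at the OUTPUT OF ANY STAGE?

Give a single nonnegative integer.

Answer: 33

Derivation:
Input: [-4, 7, 7, -2] (max |s|=7)
Stage 1 (DIFF): s[0]=-4, 7--4=11, 7-7=0, -2-7=-9 -> [-4, 11, 0, -9] (max |s|=11)
Stage 2 (ABS): |-4|=4, |11|=11, |0|=0, |-9|=9 -> [4, 11, 0, 9] (max |s|=11)
Stage 3 (AMPLIFY 3): 4*3=12, 11*3=33, 0*3=0, 9*3=27 -> [12, 33, 0, 27] (max |s|=33)
Stage 4 (CLIP -19 20): clip(12,-19,20)=12, clip(33,-19,20)=20, clip(0,-19,20)=0, clip(27,-19,20)=20 -> [12, 20, 0, 20] (max |s|=20)
Stage 5 (CLIP -5 3): clip(12,-5,3)=3, clip(20,-5,3)=3, clip(0,-5,3)=0, clip(20,-5,3)=3 -> [3, 3, 0, 3] (max |s|=3)
Stage 6 (AMPLIFY 2): 3*2=6, 3*2=6, 0*2=0, 3*2=6 -> [6, 6, 0, 6] (max |s|=6)
Overall max amplitude: 33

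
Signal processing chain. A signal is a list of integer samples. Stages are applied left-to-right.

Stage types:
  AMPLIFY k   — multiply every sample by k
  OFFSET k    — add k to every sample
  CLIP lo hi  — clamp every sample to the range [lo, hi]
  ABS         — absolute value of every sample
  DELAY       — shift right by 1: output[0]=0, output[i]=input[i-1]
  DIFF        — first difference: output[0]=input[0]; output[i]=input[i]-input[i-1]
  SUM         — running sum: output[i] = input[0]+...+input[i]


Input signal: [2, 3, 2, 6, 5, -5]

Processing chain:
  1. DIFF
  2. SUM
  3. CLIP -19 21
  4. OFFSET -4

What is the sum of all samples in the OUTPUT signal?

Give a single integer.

Answer: -11

Derivation:
Input: [2, 3, 2, 6, 5, -5]
Stage 1 (DIFF): s[0]=2, 3-2=1, 2-3=-1, 6-2=4, 5-6=-1, -5-5=-10 -> [2, 1, -1, 4, -1, -10]
Stage 2 (SUM): sum[0..0]=2, sum[0..1]=3, sum[0..2]=2, sum[0..3]=6, sum[0..4]=5, sum[0..5]=-5 -> [2, 3, 2, 6, 5, -5]
Stage 3 (CLIP -19 21): clip(2,-19,21)=2, clip(3,-19,21)=3, clip(2,-19,21)=2, clip(6,-19,21)=6, clip(5,-19,21)=5, clip(-5,-19,21)=-5 -> [2, 3, 2, 6, 5, -5]
Stage 4 (OFFSET -4): 2+-4=-2, 3+-4=-1, 2+-4=-2, 6+-4=2, 5+-4=1, -5+-4=-9 -> [-2, -1, -2, 2, 1, -9]
Output sum: -11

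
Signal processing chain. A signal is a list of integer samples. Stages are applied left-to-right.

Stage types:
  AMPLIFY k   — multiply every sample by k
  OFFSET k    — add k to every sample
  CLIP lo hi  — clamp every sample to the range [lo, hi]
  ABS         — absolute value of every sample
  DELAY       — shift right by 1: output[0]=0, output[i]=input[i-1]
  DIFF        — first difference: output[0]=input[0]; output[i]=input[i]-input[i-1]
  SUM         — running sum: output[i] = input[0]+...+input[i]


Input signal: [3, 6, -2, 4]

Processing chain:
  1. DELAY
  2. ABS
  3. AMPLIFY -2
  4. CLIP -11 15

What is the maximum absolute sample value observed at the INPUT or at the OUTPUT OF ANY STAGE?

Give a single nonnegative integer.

Answer: 12

Derivation:
Input: [3, 6, -2, 4] (max |s|=6)
Stage 1 (DELAY): [0, 3, 6, -2] = [0, 3, 6, -2] -> [0, 3, 6, -2] (max |s|=6)
Stage 2 (ABS): |0|=0, |3|=3, |6|=6, |-2|=2 -> [0, 3, 6, 2] (max |s|=6)
Stage 3 (AMPLIFY -2): 0*-2=0, 3*-2=-6, 6*-2=-12, 2*-2=-4 -> [0, -6, -12, -4] (max |s|=12)
Stage 4 (CLIP -11 15): clip(0,-11,15)=0, clip(-6,-11,15)=-6, clip(-12,-11,15)=-11, clip(-4,-11,15)=-4 -> [0, -6, -11, -4] (max |s|=11)
Overall max amplitude: 12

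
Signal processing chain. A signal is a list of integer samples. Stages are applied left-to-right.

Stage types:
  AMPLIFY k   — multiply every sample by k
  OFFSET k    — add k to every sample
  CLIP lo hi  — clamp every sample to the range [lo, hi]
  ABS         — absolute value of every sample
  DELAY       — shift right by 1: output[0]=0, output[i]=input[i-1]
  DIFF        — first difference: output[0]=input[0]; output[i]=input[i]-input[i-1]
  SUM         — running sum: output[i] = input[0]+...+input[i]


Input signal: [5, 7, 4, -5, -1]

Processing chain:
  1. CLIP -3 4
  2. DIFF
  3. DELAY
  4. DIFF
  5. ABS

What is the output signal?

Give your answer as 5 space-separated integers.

Answer: 0 4 4 0 7

Derivation:
Input: [5, 7, 4, -5, -1]
Stage 1 (CLIP -3 4): clip(5,-3,4)=4, clip(7,-3,4)=4, clip(4,-3,4)=4, clip(-5,-3,4)=-3, clip(-1,-3,4)=-1 -> [4, 4, 4, -3, -1]
Stage 2 (DIFF): s[0]=4, 4-4=0, 4-4=0, -3-4=-7, -1--3=2 -> [4, 0, 0, -7, 2]
Stage 3 (DELAY): [0, 4, 0, 0, -7] = [0, 4, 0, 0, -7] -> [0, 4, 0, 0, -7]
Stage 4 (DIFF): s[0]=0, 4-0=4, 0-4=-4, 0-0=0, -7-0=-7 -> [0, 4, -4, 0, -7]
Stage 5 (ABS): |0|=0, |4|=4, |-4|=4, |0|=0, |-7|=7 -> [0, 4, 4, 0, 7]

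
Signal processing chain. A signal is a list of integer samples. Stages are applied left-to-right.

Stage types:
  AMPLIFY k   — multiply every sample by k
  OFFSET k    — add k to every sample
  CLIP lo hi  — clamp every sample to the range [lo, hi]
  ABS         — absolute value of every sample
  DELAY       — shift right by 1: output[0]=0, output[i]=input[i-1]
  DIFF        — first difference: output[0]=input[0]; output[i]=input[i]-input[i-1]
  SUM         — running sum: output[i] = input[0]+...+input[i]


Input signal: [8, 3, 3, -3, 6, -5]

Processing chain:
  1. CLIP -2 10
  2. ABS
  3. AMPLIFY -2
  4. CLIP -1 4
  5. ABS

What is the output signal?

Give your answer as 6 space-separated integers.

Input: [8, 3, 3, -3, 6, -5]
Stage 1 (CLIP -2 10): clip(8,-2,10)=8, clip(3,-2,10)=3, clip(3,-2,10)=3, clip(-3,-2,10)=-2, clip(6,-2,10)=6, clip(-5,-2,10)=-2 -> [8, 3, 3, -2, 6, -2]
Stage 2 (ABS): |8|=8, |3|=3, |3|=3, |-2|=2, |6|=6, |-2|=2 -> [8, 3, 3, 2, 6, 2]
Stage 3 (AMPLIFY -2): 8*-2=-16, 3*-2=-6, 3*-2=-6, 2*-2=-4, 6*-2=-12, 2*-2=-4 -> [-16, -6, -6, -4, -12, -4]
Stage 4 (CLIP -1 4): clip(-16,-1,4)=-1, clip(-6,-1,4)=-1, clip(-6,-1,4)=-1, clip(-4,-1,4)=-1, clip(-12,-1,4)=-1, clip(-4,-1,4)=-1 -> [-1, -1, -1, -1, -1, -1]
Stage 5 (ABS): |-1|=1, |-1|=1, |-1|=1, |-1|=1, |-1|=1, |-1|=1 -> [1, 1, 1, 1, 1, 1]

Answer: 1 1 1 1 1 1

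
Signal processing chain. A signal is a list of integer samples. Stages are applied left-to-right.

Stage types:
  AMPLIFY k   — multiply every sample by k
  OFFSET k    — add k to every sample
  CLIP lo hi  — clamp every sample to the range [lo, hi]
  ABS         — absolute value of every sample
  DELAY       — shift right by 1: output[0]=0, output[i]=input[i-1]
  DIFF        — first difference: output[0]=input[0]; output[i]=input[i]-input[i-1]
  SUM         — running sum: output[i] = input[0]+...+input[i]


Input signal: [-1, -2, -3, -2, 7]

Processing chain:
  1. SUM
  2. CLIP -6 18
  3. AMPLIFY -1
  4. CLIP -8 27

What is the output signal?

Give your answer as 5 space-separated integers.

Input: [-1, -2, -3, -2, 7]
Stage 1 (SUM): sum[0..0]=-1, sum[0..1]=-3, sum[0..2]=-6, sum[0..3]=-8, sum[0..4]=-1 -> [-1, -3, -6, -8, -1]
Stage 2 (CLIP -6 18): clip(-1,-6,18)=-1, clip(-3,-6,18)=-3, clip(-6,-6,18)=-6, clip(-8,-6,18)=-6, clip(-1,-6,18)=-1 -> [-1, -3, -6, -6, -1]
Stage 3 (AMPLIFY -1): -1*-1=1, -3*-1=3, -6*-1=6, -6*-1=6, -1*-1=1 -> [1, 3, 6, 6, 1]
Stage 4 (CLIP -8 27): clip(1,-8,27)=1, clip(3,-8,27)=3, clip(6,-8,27)=6, clip(6,-8,27)=6, clip(1,-8,27)=1 -> [1, 3, 6, 6, 1]

Answer: 1 3 6 6 1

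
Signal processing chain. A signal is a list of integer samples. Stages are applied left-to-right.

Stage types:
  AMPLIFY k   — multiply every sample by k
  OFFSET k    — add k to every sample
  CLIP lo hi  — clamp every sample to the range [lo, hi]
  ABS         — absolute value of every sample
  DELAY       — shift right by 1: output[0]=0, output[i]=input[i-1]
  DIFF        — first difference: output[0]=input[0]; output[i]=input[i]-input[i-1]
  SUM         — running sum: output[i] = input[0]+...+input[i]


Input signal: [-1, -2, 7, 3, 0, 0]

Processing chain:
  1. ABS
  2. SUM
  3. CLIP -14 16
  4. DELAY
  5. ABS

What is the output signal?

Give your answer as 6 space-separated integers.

Answer: 0 1 3 10 13 13

Derivation:
Input: [-1, -2, 7, 3, 0, 0]
Stage 1 (ABS): |-1|=1, |-2|=2, |7|=7, |3|=3, |0|=0, |0|=0 -> [1, 2, 7, 3, 0, 0]
Stage 2 (SUM): sum[0..0]=1, sum[0..1]=3, sum[0..2]=10, sum[0..3]=13, sum[0..4]=13, sum[0..5]=13 -> [1, 3, 10, 13, 13, 13]
Stage 3 (CLIP -14 16): clip(1,-14,16)=1, clip(3,-14,16)=3, clip(10,-14,16)=10, clip(13,-14,16)=13, clip(13,-14,16)=13, clip(13,-14,16)=13 -> [1, 3, 10, 13, 13, 13]
Stage 4 (DELAY): [0, 1, 3, 10, 13, 13] = [0, 1, 3, 10, 13, 13] -> [0, 1, 3, 10, 13, 13]
Stage 5 (ABS): |0|=0, |1|=1, |3|=3, |10|=10, |13|=13, |13|=13 -> [0, 1, 3, 10, 13, 13]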